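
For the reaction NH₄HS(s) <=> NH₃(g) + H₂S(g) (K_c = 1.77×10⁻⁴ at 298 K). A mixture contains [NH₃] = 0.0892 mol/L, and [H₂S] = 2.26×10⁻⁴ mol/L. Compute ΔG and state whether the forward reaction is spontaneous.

(NH₄HS is a pure solid — omitted from Q_c.)
Q_c = [NH₃]·[H₂S] = (0.0892)·(2.26×10⁻⁴) = 2.02×10⁻⁵
ΔG = RT ln(Q_c/K_c) = (8.314 J mol⁻¹ K⁻¹)(298 K) × ln(2.02×10⁻⁵/1.77×10⁻⁴)
   = (2.478 kJ/mol)(-2.170) = -5.38 kJ/mol
ΔG < 0, so the forward reaction is spontaneous (proceeds forward).

ΔG = -5.38 kJ/mol; the forward reaction is spontaneous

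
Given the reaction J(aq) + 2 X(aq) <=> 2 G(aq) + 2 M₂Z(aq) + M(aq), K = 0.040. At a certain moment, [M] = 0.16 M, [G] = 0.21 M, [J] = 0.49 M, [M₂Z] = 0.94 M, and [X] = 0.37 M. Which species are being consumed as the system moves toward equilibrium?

Q = [G]²·[M₂Z]²·[M] / ([J]·[X]²) = (0.21)²·(0.94)²·(0.16) / ((0.49)·(0.37)²) = 0.093
Q = 0.093 > K = 0.040: net reverse reaction.

G, M₂Z, M (products)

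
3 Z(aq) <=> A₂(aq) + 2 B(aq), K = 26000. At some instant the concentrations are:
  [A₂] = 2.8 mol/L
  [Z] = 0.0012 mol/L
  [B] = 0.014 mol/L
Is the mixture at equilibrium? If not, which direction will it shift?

no; Q > K, reaction proceeds in reverse

Q = [A₂]·[B]² / [Z]³ = (2.8)·(0.014)² / (0.0012)³ = 3.2×10⁵
Q = 3.2×10⁵ > K = 26000: net reverse reaction.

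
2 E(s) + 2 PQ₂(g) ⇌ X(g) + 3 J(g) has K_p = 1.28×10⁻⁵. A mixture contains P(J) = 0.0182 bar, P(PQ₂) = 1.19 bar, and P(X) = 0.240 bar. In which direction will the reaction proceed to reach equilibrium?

toward products

(E is a pure solid — omitted from Q_p.)
Q_p = P(X)·P(J)³ / P(PQ₂)² = (0.240)·(0.0182)³ / (1.19)² = 1.02×10⁻⁶
Q_p = 1.02×10⁻⁶ < K_p = 1.28×10⁻⁵, so the forward reaction proceeds.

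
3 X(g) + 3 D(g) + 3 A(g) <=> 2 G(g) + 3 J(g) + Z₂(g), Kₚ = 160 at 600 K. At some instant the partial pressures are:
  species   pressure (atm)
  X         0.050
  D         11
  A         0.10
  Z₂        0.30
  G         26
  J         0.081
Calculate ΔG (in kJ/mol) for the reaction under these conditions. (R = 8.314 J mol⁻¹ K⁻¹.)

ΔG = 6.98 kJ/mol

Qₚ = P(G)²·P(J)³·P(Z₂) / (P(X)³·P(D)³·P(A)³) = (26)²·(0.081)³·(0.30) / ((0.050)³·(11)³·(0.10)³) = 648
ΔG = RT ln(Qₚ/Kₚ) = (8.314 J mol⁻¹ K⁻¹)(600 K) × ln(648/160)
   = (4.988 kJ/mol)(1.399) = 6.98 kJ/mol
ΔG > 0, so the forward reaction is non-spontaneous (proceeds in reverse).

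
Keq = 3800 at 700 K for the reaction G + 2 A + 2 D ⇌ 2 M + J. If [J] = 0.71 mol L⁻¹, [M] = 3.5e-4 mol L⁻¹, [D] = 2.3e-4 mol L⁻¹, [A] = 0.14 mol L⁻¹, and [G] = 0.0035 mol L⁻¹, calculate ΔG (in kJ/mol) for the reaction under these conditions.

Q = [M]²·[J] / ([G]·[A]²·[D]²) = (3.5e-4)²·(0.71) / ((0.0035)·(0.14)²·(2.3e-4)²) = 24000
ΔG = RT ln(Q/Keq) = (8.314 J mol⁻¹ K⁻¹)(700 K) × ln(24000/3800)
   = (5.820 kJ/mol)(1.843) = 10.7 kJ/mol
ΔG > 0, so the forward reaction is non-spontaneous (proceeds in reverse).

ΔG = 10.7 kJ/mol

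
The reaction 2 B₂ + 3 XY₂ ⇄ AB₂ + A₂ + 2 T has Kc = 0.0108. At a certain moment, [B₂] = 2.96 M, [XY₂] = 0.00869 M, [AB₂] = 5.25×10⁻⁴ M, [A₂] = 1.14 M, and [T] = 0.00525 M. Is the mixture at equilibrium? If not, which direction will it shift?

Qc = [AB₂]·[A₂]·[T]² / ([B₂]²·[XY₂]³) = (5.25×10⁻⁴)·(1.14)·(0.00525)² / ((2.96)²·(0.00869)³) = 0.00287
Qc = 0.00287 < Kc = 0.0108: net forward reaction.

no; Q < K, reaction proceeds forward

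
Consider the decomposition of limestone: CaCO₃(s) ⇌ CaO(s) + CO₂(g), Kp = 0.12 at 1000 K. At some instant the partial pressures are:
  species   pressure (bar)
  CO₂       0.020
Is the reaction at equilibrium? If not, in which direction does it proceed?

forward (toward products)

(CaCO₃, CaO are pure solids — omitted from Qp.)
Qp = P(CO₂) = 0.020
Qp = 0.020 < Kp = 0.12, so the forward reaction proceeds.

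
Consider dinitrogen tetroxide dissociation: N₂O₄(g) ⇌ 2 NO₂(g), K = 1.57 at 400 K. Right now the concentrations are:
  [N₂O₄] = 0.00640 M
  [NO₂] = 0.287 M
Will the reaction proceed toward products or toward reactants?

toward reactants

Q = [NO₂]² / [N₂O₄] = (0.287)² / (0.00640) = 12.9
Q = 12.9 > K = 1.57, so the reverse reaction proceeds.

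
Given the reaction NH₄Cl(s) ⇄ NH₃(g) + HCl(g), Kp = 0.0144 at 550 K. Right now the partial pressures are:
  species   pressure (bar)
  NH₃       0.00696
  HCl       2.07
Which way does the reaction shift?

neither direction; the system is at equilibrium

(NH₄Cl is a pure solid — omitted from Qp.)
Qp = P(NH₃)·P(HCl) = (0.00696)·(2.07) = 0.0144
Qp = 0.0144 = Kp, so the system is already at equilibrium.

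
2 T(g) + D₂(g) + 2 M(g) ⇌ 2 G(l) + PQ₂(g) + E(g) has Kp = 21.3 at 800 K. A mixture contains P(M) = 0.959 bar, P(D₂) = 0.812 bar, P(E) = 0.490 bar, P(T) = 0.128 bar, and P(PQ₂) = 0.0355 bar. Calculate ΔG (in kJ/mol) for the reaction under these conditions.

ΔG = -18.0 kJ/mol

(G is a pure liquid — omitted from Qp.)
Qp = P(PQ₂)·P(E) / (P(T)²·P(D₂)·P(M)²) = (0.0355)·(0.490) / ((0.128)²·(0.812)·(0.959)²) = 1.42
ΔG = RT ln(Qp/Kp) = (8.314 J mol⁻¹ K⁻¹)(800 K) × ln(1.42/21.3)
   = (6.651 kJ/mol)(-2.708) = -18.0 kJ/mol
ΔG < 0, so the forward reaction is spontaneous (proceeds forward).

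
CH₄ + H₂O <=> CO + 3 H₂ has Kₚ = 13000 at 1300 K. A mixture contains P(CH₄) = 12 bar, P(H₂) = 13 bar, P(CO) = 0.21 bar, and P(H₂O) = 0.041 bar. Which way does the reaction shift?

toward products

Qₚ = P(CO)·P(H₂)³ / (P(CH₄)·P(H₂O)) = (0.21)·(13)³ / ((12)·(0.041)) = 940
Qₚ = 940 < Kₚ = 13000, so the forward reaction proceeds.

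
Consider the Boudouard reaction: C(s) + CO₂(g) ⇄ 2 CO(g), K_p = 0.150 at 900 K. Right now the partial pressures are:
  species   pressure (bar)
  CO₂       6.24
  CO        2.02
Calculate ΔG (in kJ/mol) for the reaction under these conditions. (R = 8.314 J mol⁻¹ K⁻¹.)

ΔG = 11.0 kJ/mol

(C is a pure solid — omitted from Q_p.)
Q_p = P(CO)² / P(CO₂) = (2.02)² / (6.24) = 0.654
ΔG = RT ln(Q_p/K_p) = (8.314 J mol⁻¹ K⁻¹)(900 K) × ln(0.654/0.150)
   = (7.483 kJ/mol)(1.472) = 11.0 kJ/mol
ΔG > 0, so the forward reaction is non-spontaneous (proceeds in reverse).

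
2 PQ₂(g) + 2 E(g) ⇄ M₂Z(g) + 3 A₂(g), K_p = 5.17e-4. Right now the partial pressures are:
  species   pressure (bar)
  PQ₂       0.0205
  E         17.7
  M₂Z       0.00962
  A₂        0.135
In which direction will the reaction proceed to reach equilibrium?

to the right

Q_p = P(M₂Z)·P(A₂)³ / (P(PQ₂)²·P(E)²) = (0.00962)·(0.135)³ / ((0.0205)²·(17.7)²) = 1.80e-4
Q_p = 1.80e-4 < K_p = 5.17e-4, so the forward reaction proceeds.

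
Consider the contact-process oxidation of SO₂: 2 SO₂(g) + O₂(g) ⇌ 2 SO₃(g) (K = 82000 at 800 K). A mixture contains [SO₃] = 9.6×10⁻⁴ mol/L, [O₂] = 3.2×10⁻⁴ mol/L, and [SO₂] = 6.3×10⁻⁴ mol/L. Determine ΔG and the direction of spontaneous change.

Q = [SO₃]² / ([SO₂]²·[O₂]) = (9.6×10⁻⁴)² / ((6.3×10⁻⁴)²·(3.2×10⁻⁴)) = 7260
ΔG = RT ln(Q/K) = (8.314 J mol⁻¹ K⁻¹)(800 K) × ln(7260/82000)
   = (6.651 kJ/mol)(-2.424) = -16.1 kJ/mol
ΔG < 0, so the forward reaction is spontaneous (proceeds forward).

ΔG = -16.1 kJ/mol; the forward reaction is spontaneous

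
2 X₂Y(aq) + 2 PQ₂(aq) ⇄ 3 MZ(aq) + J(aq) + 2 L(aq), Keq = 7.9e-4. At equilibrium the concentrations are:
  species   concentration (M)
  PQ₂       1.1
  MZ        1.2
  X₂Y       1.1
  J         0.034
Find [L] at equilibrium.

At equilibrium, Keq = [MZ]³·[J]·[L]² / ([X₂Y]²·[PQ₂]²) = 7.9e-4.
(1.2)³·(0.034)·([L])² / ((1.1)²·(1.1)²) = 7.9e-4
[L]² = 0.0197 ⇒ [L] = 0.14 M

[L] = 0.14 M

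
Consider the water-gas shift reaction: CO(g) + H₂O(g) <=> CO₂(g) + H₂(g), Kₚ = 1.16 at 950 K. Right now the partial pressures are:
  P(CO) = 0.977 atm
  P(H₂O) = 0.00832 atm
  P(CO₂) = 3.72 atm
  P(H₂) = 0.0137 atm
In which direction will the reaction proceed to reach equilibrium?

Qₚ = P(CO₂)·P(H₂) / (P(CO)·P(H₂O)) = (3.72)·(0.0137) / ((0.977)·(0.00832)) = 6.27
Qₚ = 6.27 > Kₚ = 1.16, so the reverse reaction proceeds.

toward reactants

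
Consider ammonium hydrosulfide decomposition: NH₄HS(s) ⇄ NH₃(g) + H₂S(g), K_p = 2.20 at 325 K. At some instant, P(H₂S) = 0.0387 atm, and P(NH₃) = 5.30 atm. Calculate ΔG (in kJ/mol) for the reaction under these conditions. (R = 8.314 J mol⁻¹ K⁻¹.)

ΔG = -6.41 kJ/mol

(NH₄HS is a pure solid — omitted from Q_p.)
Q_p = P(NH₃)·P(H₂S) = (5.30)·(0.0387) = 0.205
ΔG = RT ln(Q_p/K_p) = (8.314 J mol⁻¹ K⁻¹)(325 K) × ln(0.205/2.20)
   = (2.702 kJ/mol)(-2.373) = -6.41 kJ/mol
ΔG < 0, so the forward reaction is spontaneous (proceeds forward).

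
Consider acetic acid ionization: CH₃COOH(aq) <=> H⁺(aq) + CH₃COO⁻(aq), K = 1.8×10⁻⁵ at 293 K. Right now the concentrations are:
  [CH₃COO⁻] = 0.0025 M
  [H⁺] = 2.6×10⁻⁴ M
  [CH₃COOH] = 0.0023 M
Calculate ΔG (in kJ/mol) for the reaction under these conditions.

Q = [H⁺]·[CH₃COO⁻] / [CH₃COOH] = (2.6×10⁻⁴)·(0.0025) / (0.0023) = 2.83×10⁻⁴
ΔG = RT ln(Q/K) = (8.314 J mol⁻¹ K⁻¹)(293 K) × ln(2.83×10⁻⁴/1.8×10⁻⁵)
   = (2.436 kJ/mol)(2.755) = 6.71 kJ/mol
ΔG > 0, so the forward reaction is non-spontaneous (proceeds in reverse).

ΔG = 6.71 kJ/mol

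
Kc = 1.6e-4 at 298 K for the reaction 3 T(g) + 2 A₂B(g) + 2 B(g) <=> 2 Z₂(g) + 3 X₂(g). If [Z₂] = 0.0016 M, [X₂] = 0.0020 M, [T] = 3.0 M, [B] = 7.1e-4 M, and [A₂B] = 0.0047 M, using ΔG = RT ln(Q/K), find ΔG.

ΔG = -2.12 kJ/mol

Qc = [Z₂]²·[X₂]³ / ([T]³·[A₂B]²·[B]²) = (0.0016)²·(0.0020)³ / ((3.0)³·(0.0047)²·(7.1e-4)²) = 6.81e-5
ΔG = RT ln(Qc/Kc) = (8.314 J mol⁻¹ K⁻¹)(298 K) × ln(6.81e-5/1.6e-4)
   = (2.478 kJ/mol)(-0.8542) = -2.12 kJ/mol
ΔG < 0, so the forward reaction is spontaneous (proceeds forward).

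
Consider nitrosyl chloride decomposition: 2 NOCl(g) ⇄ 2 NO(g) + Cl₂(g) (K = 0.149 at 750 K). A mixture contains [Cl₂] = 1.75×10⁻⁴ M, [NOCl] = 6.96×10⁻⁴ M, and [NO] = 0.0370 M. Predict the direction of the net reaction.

Q = [NO]²·[Cl₂] / [NOCl]² = (0.0370)²·(1.75×10⁻⁴) / (6.96×10⁻⁴)² = 0.495
Q = 0.495 > K = 0.149, so the reverse reaction proceeds.

to the left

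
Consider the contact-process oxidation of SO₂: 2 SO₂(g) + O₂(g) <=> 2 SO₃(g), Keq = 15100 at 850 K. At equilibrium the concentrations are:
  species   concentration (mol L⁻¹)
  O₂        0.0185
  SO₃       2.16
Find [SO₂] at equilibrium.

At equilibrium, Keq = [SO₃]² / ([SO₂]²·[O₂]) = 15100.
(2.16)² / (([SO₂])²·(0.0185)) = 15100
[SO₂]² = 0.0167 ⇒ [SO₂] = 0.129 mol L⁻¹

[SO₂] = 0.129 mol L⁻¹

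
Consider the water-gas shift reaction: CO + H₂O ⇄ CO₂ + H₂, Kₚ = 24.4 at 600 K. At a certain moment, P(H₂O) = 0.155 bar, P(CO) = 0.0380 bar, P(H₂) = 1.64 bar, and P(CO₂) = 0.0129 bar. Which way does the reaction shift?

Qₚ = P(CO₂)·P(H₂) / (P(CO)·P(H₂O)) = (0.0129)·(1.64) / ((0.0380)·(0.155)) = 3.59
Qₚ = 3.59 < Kₚ = 24.4, so the forward reaction proceeds.

forward (toward products)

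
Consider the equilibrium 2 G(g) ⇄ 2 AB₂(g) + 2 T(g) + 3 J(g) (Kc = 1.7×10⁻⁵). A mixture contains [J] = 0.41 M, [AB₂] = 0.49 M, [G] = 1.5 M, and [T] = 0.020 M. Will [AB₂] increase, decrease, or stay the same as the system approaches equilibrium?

Qc = [AB₂]²·[T]²·[J]³ / [G]² = (0.49)²·(0.020)²·(0.41)³ / (1.5)² = 2.9×10⁻⁶
Qc = 2.9×10⁻⁶ < Kc = 1.7×10⁻⁵: net forward reaction.
AB₂ is a product, so it increases.

increase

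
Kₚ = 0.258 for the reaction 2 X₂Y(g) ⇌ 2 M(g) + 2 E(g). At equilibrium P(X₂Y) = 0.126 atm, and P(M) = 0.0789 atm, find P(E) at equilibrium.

At equilibrium, Kₚ = P(M)²·P(E)² / P(X₂Y)² = 0.258.
(0.0789)²·(P(E))² / (0.126)² = 0.258
P(E)² = 0.658 ⇒ P(E) = 0.811 atm

P(E) = 0.811 atm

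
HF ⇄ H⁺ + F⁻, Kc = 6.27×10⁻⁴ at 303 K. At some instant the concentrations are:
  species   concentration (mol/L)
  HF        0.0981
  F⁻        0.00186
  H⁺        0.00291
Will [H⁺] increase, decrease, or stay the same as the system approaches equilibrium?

Qc = [H⁺]·[F⁻] / [HF] = (0.00291)·(0.00186) / (0.0981) = 5.52×10⁻⁵
Qc = 5.52×10⁻⁵ < Kc = 6.27×10⁻⁴: net forward reaction.
H⁺ is a product, so it increases.

increase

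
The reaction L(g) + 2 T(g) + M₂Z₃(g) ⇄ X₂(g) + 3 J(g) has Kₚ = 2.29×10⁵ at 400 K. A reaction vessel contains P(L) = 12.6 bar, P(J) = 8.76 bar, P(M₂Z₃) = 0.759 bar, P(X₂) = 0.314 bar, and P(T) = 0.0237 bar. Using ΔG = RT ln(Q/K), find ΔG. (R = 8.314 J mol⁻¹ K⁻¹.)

ΔG = -5.86 kJ/mol

Qₚ = P(X₂)·P(J)³ / (P(L)·P(T)²·P(M₂Z₃)) = (0.314)·(8.76)³ / ((12.6)·(0.0237)²·(0.759)) = 39300
ΔG = RT ln(Qₚ/Kₚ) = (8.314 J mol⁻¹ K⁻¹)(400 K) × ln(39300/2.29×10⁵)
   = (3.326 kJ/mol)(-1.762) = -5.86 kJ/mol
ΔG < 0, so the forward reaction is spontaneous (proceeds forward).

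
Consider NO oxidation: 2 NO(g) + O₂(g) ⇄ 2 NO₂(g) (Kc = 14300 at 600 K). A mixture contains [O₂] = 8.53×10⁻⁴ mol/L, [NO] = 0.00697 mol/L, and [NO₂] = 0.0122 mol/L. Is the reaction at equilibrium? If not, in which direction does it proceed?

in the forward direction

Qc = [NO₂]² / ([NO]²·[O₂]) = (0.0122)² / ((0.00697)²·(8.53×10⁻⁴)) = 3590
Qc = 3590 < Kc = 14300, so the forward reaction proceeds.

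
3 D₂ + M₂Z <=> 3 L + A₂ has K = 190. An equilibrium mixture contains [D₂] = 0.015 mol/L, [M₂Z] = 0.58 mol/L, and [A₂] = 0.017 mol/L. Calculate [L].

At equilibrium, K = [L]³·[A₂] / ([D₂]³·[M₂Z]) = 190.
([L])³·(0.017) / ((0.015)³·(0.58)) = 190
[L]³ = 0.0219 ⇒ [L] = 0.28 mol/L

[L] = 0.28 mol/L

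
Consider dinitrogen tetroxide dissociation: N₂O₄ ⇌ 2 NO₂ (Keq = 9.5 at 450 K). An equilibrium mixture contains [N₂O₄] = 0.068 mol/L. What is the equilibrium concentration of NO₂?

At equilibrium, Keq = [NO₂]² / [N₂O₄] = 9.5.
([NO₂])² / (0.068) = 9.5
[NO₂]² = 0.646 ⇒ [NO₂] = 0.80 mol/L

[NO₂] = 0.80 mol/L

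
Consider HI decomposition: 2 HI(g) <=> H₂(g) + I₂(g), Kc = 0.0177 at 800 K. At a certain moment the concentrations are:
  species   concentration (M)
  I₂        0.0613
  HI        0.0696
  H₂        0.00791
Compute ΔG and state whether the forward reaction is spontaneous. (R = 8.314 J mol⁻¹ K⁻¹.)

Qc = [H₂]·[I₂] / [HI]² = (0.00791)·(0.0613) / (0.0696)² = 0.100
ΔG = RT ln(Qc/Kc) = (8.314 J mol⁻¹ K⁻¹)(800 K) × ln(0.100/0.0177)
   = (6.651 kJ/mol)(1.732) = 11.5 kJ/mol
ΔG > 0, so the forward reaction is non-spontaneous (proceeds in reverse).

ΔG = 11.5 kJ/mol; the forward reaction is non-spontaneous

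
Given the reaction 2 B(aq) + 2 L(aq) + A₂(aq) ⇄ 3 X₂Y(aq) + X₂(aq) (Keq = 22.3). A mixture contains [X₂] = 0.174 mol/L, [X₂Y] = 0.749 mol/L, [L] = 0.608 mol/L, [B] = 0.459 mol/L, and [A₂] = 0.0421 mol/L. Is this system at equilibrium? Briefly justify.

yes, at equilibrium

Q = [X₂Y]³·[X₂] / ([B]²·[L]²·[A₂]) = (0.749)³·(0.174) / ((0.459)²·(0.608)²·(0.0421)) = 22.3
Q = 22.3 = Keq; the system is at equilibrium.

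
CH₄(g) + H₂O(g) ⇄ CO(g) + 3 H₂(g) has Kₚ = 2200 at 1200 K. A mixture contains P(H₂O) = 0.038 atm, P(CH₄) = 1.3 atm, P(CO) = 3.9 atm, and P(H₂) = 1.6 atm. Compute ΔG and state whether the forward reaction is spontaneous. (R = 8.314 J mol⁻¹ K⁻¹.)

ΔG = -19.1 kJ/mol; the forward reaction is spontaneous

Qₚ = P(CO)·P(H₂)³ / (P(CH₄)·P(H₂O)) = (3.9)·(1.6)³ / ((1.3)·(0.038)) = 323
ΔG = RT ln(Qₚ/Kₚ) = (8.314 J mol⁻¹ K⁻¹)(1200 K) × ln(323/2200)
   = (9.977 kJ/mol)(-1.919) = -19.1 kJ/mol
ΔG < 0, so the forward reaction is spontaneous (proceeds forward).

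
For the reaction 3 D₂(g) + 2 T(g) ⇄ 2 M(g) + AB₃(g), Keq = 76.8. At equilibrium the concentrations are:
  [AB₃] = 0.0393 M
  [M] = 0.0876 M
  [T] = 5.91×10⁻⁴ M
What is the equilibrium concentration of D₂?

At equilibrium, Keq = [M]²·[AB₃] / ([D₂]³·[T]²) = 76.8.
(0.0876)²·(0.0393) / (([D₂])³·(5.91×10⁻⁴)²) = 76.8
[D₂]³ = 11.2 ⇒ [D₂] = 2.24 M

[D₂] = 2.24 M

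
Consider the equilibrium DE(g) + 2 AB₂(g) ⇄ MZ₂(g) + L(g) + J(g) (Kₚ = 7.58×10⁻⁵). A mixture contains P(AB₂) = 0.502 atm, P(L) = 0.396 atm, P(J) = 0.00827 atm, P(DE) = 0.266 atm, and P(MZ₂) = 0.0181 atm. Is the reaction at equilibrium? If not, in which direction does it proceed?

toward reactants

Qₚ = P(MZ₂)·P(L)·P(J) / (P(DE)·P(AB₂)²) = (0.0181)·(0.396)·(0.00827) / ((0.266)·(0.502)²) = 8.84×10⁻⁴
Qₚ = 8.84×10⁻⁴ > Kₚ = 7.58×10⁻⁵, so the reverse reaction proceeds.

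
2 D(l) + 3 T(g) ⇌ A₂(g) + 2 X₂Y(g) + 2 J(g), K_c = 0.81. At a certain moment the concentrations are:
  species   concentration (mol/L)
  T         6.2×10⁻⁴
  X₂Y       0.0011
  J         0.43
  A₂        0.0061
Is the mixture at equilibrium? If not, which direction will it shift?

(D is a pure liquid — omitted from Q_c.)
Q_c = [A₂]·[X₂Y]²·[J]² / [T]³ = (0.0061)·(0.0011)²·(0.43)² / (6.2×10⁻⁴)³ = 5.7
Q_c = 5.7 > K_c = 0.81: net reverse reaction.

no; Q > K, reaction proceeds in reverse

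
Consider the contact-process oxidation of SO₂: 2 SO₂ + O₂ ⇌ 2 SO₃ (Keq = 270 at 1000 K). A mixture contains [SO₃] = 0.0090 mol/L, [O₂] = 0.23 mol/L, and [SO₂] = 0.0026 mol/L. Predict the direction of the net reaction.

to the right

Q = [SO₃]² / ([SO₂]²·[O₂]) = (0.0090)² / ((0.0026)²·(0.23)) = 52
Q = 52 < Keq = 270, so the forward reaction proceeds.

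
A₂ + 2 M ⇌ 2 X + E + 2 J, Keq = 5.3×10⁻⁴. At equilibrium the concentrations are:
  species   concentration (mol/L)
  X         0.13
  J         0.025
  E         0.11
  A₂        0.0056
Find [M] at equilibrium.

At equilibrium, Keq = [X]²·[E]·[J]² / ([A₂]·[M]²) = 5.3×10⁻⁴.
(0.13)²·(0.11)·(0.025)² / ((0.0056)·([M])²) = 5.3×10⁻⁴
[M]² = 0.391 ⇒ [M] = 0.63 mol/L

[M] = 0.63 mol/L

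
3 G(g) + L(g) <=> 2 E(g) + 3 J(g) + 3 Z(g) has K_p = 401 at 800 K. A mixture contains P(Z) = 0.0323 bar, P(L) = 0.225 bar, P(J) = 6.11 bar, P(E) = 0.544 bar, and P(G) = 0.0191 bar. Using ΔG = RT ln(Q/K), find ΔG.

ΔG = 8.55 kJ/mol

Q_p = P(E)²·P(J)³·P(Z)³ / (P(G)³·P(L)) = (0.544)²·(6.11)³·(0.0323)³ / ((0.0191)³·(0.225)) = 1450
ΔG = RT ln(Q_p/K_p) = (8.314 J mol⁻¹ K⁻¹)(800 K) × ln(1450/401)
   = (6.651 kJ/mol)(1.285) = 8.55 kJ/mol
ΔG > 0, so the forward reaction is non-spontaneous (proceeds in reverse).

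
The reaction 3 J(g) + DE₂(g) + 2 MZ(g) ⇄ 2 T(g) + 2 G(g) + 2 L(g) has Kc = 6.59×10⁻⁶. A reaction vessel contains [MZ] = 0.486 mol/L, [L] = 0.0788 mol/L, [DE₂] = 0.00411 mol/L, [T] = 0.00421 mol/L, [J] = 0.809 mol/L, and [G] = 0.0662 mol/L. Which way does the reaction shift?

in the forward direction

Qc = [T]²·[G]²·[L]² / ([J]³·[DE₂]·[MZ]²) = (0.00421)²·(0.0662)²·(0.0788)² / ((0.809)³·(0.00411)·(0.486)²) = 9.38×10⁻⁷
Qc = 9.38×10⁻⁷ < Kc = 6.59×10⁻⁶, so the forward reaction proceeds.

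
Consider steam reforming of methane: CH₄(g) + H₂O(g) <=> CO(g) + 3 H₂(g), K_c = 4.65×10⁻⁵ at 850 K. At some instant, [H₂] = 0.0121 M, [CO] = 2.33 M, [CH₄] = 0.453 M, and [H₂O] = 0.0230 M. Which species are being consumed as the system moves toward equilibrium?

Q_c = [CO]·[H₂]³ / ([CH₄]·[H₂O]) = (2.33)·(0.0121)³ / ((0.453)·(0.0230)) = 3.96×10⁻⁴
Q_c = 3.96×10⁻⁴ > K_c = 4.65×10⁻⁵: net reverse reaction.

CO, H₂ (products)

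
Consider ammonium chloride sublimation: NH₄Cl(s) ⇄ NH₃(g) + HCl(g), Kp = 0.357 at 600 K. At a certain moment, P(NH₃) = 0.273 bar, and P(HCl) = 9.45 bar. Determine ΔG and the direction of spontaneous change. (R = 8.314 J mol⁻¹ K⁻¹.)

(NH₄Cl is a pure solid — omitted from Qp.)
Qp = P(NH₃)·P(HCl) = (0.273)·(9.45) = 2.58
ΔG = RT ln(Qp/Kp) = (8.314 J mol⁻¹ K⁻¹)(600 K) × ln(2.58/0.357)
   = (4.988 kJ/mol)(1.978) = 9.87 kJ/mol
ΔG > 0, so the forward reaction is non-spontaneous (proceeds in reverse).

ΔG = 9.87 kJ/mol; the forward reaction is non-spontaneous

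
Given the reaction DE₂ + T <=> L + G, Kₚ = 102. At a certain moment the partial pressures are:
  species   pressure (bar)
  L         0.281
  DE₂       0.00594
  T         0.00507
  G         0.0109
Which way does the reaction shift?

Qₚ = P(L)·P(G) / (P(DE₂)·P(T)) = (0.281)·(0.0109) / ((0.00594)·(0.00507)) = 102
Qₚ = 102 = Kₚ, so the system is already at equilibrium.

no net change (already at equilibrium)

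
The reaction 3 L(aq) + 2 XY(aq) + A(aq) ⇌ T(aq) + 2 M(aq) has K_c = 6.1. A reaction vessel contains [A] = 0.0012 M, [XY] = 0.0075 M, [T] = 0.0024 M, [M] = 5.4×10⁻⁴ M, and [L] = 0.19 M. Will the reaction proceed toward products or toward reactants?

toward products

Q_c = [T]·[M]² / ([L]³·[XY]²·[A]) = (0.0024)·(5.4×10⁻⁴)² / ((0.19)³·(0.0075)²·(0.0012)) = 1.5
Q_c = 1.5 < K_c = 6.1, so the forward reaction proceeds.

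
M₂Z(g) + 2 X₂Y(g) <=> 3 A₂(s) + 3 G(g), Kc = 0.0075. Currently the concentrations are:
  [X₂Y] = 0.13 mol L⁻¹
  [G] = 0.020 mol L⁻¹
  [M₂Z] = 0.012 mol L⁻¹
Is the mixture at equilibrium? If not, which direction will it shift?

(A₂ is a pure solid — omitted from Qc.)
Qc = [G]³ / ([M₂Z]·[X₂Y]²) = (0.020)³ / ((0.012)·(0.13)²) = 0.039
Qc = 0.039 > Kc = 0.0075: net reverse reaction.

no; Q > K, reaction proceeds in reverse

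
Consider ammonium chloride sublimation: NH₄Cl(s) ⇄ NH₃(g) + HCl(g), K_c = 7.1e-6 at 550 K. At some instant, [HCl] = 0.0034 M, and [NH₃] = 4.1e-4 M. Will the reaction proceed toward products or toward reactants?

toward products

(NH₄Cl is a pure solid — omitted from Q_c.)
Q_c = [NH₃]·[HCl] = (4.1e-4)·(0.0034) = 1.4e-6
Q_c = 1.4e-6 < K_c = 7.1e-6, so the forward reaction proceeds.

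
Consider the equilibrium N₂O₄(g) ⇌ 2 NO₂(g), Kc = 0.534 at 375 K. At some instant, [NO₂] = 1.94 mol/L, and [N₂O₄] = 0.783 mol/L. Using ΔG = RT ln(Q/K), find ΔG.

ΔG = 6.85 kJ/mol

Qc = [NO₂]² / [N₂O₄] = (1.94)² / (0.783) = 4.81
ΔG = RT ln(Qc/Kc) = (8.314 J mol⁻¹ K⁻¹)(375 K) × ln(4.81/0.534)
   = (3.118 kJ/mol)(2.198) = 6.85 kJ/mol
ΔG > 0, so the forward reaction is non-spontaneous (proceeds in reverse).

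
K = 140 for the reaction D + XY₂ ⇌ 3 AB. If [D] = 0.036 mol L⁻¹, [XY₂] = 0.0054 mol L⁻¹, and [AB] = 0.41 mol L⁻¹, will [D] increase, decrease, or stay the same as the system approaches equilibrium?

Q = [AB]³ / ([D]·[XY₂]) = (0.41)³ / ((0.036)·(0.0054)) = 350
Q = 350 > K = 140: net reverse reaction.
D is a reactant, so it increases.

increase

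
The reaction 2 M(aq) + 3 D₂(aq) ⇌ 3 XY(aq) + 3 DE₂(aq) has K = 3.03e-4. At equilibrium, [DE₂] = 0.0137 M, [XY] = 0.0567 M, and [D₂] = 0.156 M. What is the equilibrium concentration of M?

At equilibrium, K = [XY]³·[DE₂]³ / ([M]²·[D₂]³) = 3.03e-4.
(0.0567)³·(0.0137)³ / (([M])²·(0.156)³) = 3.03e-4
[M]² = 4.07e-4 ⇒ [M] = 0.0202 M

[M] = 0.0202 M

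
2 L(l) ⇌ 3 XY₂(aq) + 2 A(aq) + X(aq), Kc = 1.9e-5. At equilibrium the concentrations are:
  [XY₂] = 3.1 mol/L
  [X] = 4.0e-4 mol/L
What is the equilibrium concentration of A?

[A] = 0.040 mol/L

(L is a pure liquid — omitted from Kc.)
At equilibrium, Kc = [XY₂]³·[A]²·[X] = 1.9e-5.
(3.1)³·([A])²·(4.0e-4) = 1.9e-5
[A]² = 0.00159 ⇒ [A] = 0.040 mol/L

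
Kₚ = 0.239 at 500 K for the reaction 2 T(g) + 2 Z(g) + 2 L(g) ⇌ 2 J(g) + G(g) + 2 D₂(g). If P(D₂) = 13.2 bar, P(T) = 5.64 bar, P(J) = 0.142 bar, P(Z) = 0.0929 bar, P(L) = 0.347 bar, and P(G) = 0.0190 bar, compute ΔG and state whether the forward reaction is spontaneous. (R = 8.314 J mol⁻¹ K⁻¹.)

Qₚ = P(J)²·P(G)·P(D₂)² / (P(T)²·P(Z)²·P(L)²) = (0.142)²·(0.0190)·(13.2)² / ((5.64)²·(0.0929)²·(0.347)²) = 2.02
ΔG = RT ln(Qₚ/Kₚ) = (8.314 J mol⁻¹ K⁻¹)(500 K) × ln(2.02/0.239)
   = (4.157 kJ/mol)(2.134) = 8.87 kJ/mol
ΔG > 0, so the forward reaction is non-spontaneous (proceeds in reverse).

ΔG = 8.87 kJ/mol; the forward reaction is non-spontaneous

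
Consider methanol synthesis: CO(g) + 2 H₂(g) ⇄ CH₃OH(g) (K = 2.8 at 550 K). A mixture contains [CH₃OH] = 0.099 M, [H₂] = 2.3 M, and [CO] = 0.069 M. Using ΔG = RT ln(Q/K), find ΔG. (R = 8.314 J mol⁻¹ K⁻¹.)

ΔG = -10.7 kJ/mol

Q = [CH₃OH] / ([CO]·[H₂]²) = (0.099) / ((0.069)·(2.3)²) = 0.271
ΔG = RT ln(Q/K) = (8.314 J mol⁻¹ K⁻¹)(550 K) × ln(0.271/2.8)
   = (4.573 kJ/mol)(-2.335) = -10.7 kJ/mol
ΔG < 0, so the forward reaction is spontaneous (proceeds forward).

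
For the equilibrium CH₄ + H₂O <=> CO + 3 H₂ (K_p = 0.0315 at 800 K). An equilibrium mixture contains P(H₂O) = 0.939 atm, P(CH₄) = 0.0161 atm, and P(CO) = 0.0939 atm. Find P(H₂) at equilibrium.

P(H₂) = 0.172 atm

At equilibrium, K_p = P(CO)·P(H₂)³ / (P(CH₄)·P(H₂O)) = 0.0315.
(0.0939)·(P(H₂))³ / ((0.0161)·(0.939)) = 0.0315
P(H₂)³ = 0.00507 ⇒ P(H₂) = 0.172 atm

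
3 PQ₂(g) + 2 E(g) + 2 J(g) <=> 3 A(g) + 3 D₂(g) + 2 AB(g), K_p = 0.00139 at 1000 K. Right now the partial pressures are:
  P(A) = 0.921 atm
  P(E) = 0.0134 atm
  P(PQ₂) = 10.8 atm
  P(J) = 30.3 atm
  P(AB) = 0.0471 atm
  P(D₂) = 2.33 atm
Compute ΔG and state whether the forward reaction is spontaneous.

ΔG = -21.4 kJ/mol; the forward reaction is spontaneous

Q_p = P(A)³·P(D₂)³·P(AB)² / (P(PQ₂)³·P(E)²·P(J)²) = (0.921)³·(2.33)³·(0.0471)² / ((10.8)³·(0.0134)²·(30.3)²) = 1.06e-4
ΔG = RT ln(Q_p/K_p) = (8.314 J mol⁻¹ K⁻¹)(1000 K) × ln(1.06e-4/0.00139)
   = (8.314 kJ/mol)(-2.574) = -21.4 kJ/mol
ΔG < 0, so the forward reaction is spontaneous (proceeds forward).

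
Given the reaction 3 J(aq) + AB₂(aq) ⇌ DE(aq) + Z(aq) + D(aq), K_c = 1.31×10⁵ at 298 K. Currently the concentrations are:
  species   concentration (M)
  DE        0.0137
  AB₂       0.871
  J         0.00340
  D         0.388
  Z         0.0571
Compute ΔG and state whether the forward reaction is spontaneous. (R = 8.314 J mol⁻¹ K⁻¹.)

ΔG = -6.67 kJ/mol; the forward reaction is spontaneous

Q_c = [DE]·[Z]·[D] / ([J]³·[AB₂]) = (0.0137)·(0.0571)·(0.388) / ((0.00340)³·(0.871)) = 8870
ΔG = RT ln(Q_c/K_c) = (8.314 J mol⁻¹ K⁻¹)(298 K) × ln(8870/1.31×10⁵)
   = (2.478 kJ/mol)(-2.693) = -6.67 kJ/mol
ΔG < 0, so the forward reaction is spontaneous (proceeds forward).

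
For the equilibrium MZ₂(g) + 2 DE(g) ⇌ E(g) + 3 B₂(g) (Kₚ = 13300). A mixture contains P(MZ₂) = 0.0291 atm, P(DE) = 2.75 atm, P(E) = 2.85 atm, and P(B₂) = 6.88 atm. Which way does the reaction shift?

forward (toward products)

Qₚ = P(E)·P(B₂)³ / (P(MZ₂)·P(DE)²) = (2.85)·(6.88)³ / ((0.0291)·(2.75)²) = 4220
Qₚ = 4220 < Kₚ = 13300, so the forward reaction proceeds.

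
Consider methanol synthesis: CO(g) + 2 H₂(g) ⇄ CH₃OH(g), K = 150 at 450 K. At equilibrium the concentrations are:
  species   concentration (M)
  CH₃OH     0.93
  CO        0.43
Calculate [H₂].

[H₂] = 0.12 M

At equilibrium, K = [CH₃OH] / ([CO]·[H₂]²) = 150.
(0.93) / ((0.43)·([H₂])²) = 150
[H₂]² = 0.0144 ⇒ [H₂] = 0.12 M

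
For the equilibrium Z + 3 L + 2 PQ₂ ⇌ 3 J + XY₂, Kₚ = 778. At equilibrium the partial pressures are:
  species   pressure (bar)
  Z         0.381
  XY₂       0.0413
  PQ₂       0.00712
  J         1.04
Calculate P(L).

P(L) = 1.46 bar

At equilibrium, Kₚ = P(J)³·P(XY₂) / (P(Z)·P(L)³·P(PQ₂)²) = 778.
(1.04)³·(0.0413) / ((0.381)·(P(L))³·(0.00712)²) = 778
P(L)³ = 3.09 ⇒ P(L) = 1.46 bar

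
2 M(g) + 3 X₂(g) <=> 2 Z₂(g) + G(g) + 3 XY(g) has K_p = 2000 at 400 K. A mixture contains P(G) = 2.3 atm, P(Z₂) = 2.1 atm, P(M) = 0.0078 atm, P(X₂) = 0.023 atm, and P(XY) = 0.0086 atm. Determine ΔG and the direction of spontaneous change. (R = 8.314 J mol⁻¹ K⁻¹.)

Q_p = P(Z₂)²·P(G)·P(XY)³ / (P(M)²·P(X₂)³) = (2.1)²·(2.3)·(0.0086)³ / ((0.0078)²·(0.023)³) = 8720
ΔG = RT ln(Q_p/K_p) = (8.314 J mol⁻¹ K⁻¹)(400 K) × ln(8720/2000)
   = (3.326 kJ/mol)(1.472) = 4.90 kJ/mol
ΔG > 0, so the forward reaction is non-spontaneous (proceeds in reverse).

ΔG = 4.90 kJ/mol; the forward reaction is non-spontaneous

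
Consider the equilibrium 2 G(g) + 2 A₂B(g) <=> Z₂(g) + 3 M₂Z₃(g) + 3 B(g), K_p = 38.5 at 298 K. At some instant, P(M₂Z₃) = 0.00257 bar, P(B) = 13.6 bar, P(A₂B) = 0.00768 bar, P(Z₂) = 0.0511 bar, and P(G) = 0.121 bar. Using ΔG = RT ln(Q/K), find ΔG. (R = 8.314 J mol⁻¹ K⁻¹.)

ΔG = -6.75 kJ/mol

Q_p = P(Z₂)·P(M₂Z₃)³·P(B)³ / (P(G)²·P(A₂B)²) = (0.0511)·(0.00257)³·(13.6)³ / ((0.121)²·(0.00768)²) = 2.53
ΔG = RT ln(Q_p/K_p) = (8.314 J mol⁻¹ K⁻¹)(298 K) × ln(2.53/38.5)
   = (2.478 kJ/mol)(-2.722) = -6.75 kJ/mol
ΔG < 0, so the forward reaction is spontaneous (proceeds forward).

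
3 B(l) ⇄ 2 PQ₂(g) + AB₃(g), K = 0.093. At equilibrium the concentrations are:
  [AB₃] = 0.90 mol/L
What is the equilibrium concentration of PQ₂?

[PQ₂] = 0.32 mol/L

(B is a pure liquid — omitted from K.)
At equilibrium, K = [PQ₂]²·[AB₃] = 0.093.
([PQ₂])²·(0.90) = 0.093
[PQ₂]² = 0.103 ⇒ [PQ₂] = 0.32 mol/L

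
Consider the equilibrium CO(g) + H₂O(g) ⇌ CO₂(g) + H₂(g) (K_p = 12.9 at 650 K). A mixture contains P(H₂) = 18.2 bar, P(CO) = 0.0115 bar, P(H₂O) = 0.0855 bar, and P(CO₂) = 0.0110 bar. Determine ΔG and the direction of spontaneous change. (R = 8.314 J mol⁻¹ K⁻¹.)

Q_p = P(CO₂)·P(H₂) / (P(CO)·P(H₂O)) = (0.0110)·(18.2) / ((0.0115)·(0.0855)) = 204
ΔG = RT ln(Q_p/K_p) = (8.314 J mol⁻¹ K⁻¹)(650 K) × ln(204/12.9)
   = (5.404 kJ/mol)(2.761) = 14.9 kJ/mol
ΔG > 0, so the forward reaction is non-spontaneous (proceeds in reverse).

ΔG = 14.9 kJ/mol; the forward reaction is non-spontaneous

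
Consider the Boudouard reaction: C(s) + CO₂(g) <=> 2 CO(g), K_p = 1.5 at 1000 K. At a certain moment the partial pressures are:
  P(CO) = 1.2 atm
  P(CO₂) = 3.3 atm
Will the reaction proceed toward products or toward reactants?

forward (toward products)

(C is a pure solid — omitted from Q_p.)
Q_p = P(CO)² / P(CO₂) = (1.2)² / (3.3) = 0.44
Q_p = 0.44 < K_p = 1.5, so the forward reaction proceeds.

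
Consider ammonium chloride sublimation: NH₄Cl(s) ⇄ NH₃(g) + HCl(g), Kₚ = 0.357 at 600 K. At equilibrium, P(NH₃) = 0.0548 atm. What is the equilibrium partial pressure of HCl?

(NH₄Cl is a pure solid — omitted from Kₚ.)
At equilibrium, Kₚ = P(NH₃)·P(HCl) = 0.357.
(0.0548)·(P(HCl)) = 0.357
P(HCl) = 6.51 atm

P(HCl) = 6.51 atm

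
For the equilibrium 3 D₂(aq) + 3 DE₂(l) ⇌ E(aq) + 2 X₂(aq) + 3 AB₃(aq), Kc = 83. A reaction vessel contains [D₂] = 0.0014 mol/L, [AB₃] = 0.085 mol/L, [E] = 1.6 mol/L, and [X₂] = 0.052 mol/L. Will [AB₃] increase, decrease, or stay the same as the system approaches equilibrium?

(DE₂ is a pure liquid — omitted from Qc.)
Qc = [E]·[X₂]²·[AB₃]³ / [D₂]³ = (1.6)·(0.052)²·(0.085)³ / (0.0014)³ = 970
Qc = 970 > Kc = 83: net reverse reaction.
AB₃ is a product, so it decreases.

decrease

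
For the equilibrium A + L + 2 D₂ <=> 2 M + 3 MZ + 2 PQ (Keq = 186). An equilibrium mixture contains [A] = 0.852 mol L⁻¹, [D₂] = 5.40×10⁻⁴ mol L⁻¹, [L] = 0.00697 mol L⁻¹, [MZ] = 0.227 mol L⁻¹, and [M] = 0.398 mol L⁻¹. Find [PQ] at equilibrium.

[PQ] = 0.0132 mol L⁻¹

At equilibrium, Keq = [M]²·[MZ]³·[PQ]² / ([A]·[L]·[D₂]²) = 186.
(0.398)²·(0.227)³·([PQ])² / ((0.852)·(0.00697)·(5.40×10⁻⁴)²) = 186
[PQ]² = 1.74×10⁻⁴ ⇒ [PQ] = 0.0132 mol L⁻¹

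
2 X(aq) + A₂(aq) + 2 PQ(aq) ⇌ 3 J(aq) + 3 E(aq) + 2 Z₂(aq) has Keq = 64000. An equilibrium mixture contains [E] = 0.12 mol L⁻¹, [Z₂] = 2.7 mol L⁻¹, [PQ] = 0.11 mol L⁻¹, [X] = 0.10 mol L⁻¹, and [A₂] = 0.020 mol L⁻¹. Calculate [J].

[J] = 2.3 mol L⁻¹

At equilibrium, Keq = [J]³·[E]³·[Z₂]² / ([X]²·[A₂]·[PQ]²) = 64000.
([J])³·(0.12)³·(2.7)² / ((0.10)²·(0.020)·(0.11)²) = 64000
[J]³ = 12.3 ⇒ [J] = 2.3 mol L⁻¹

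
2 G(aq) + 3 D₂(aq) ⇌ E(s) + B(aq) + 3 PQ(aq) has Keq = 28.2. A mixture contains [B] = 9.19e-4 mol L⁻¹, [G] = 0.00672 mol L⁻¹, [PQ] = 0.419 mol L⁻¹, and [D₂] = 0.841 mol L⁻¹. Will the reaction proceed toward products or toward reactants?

(E is a pure solid — omitted from Q.)
Q = [B]·[PQ]³ / ([G]²·[D₂]³) = (9.19e-4)·(0.419)³ / ((0.00672)²·(0.841)³) = 2.52
Q = 2.52 < Keq = 28.2, so the forward reaction proceeds.

to the right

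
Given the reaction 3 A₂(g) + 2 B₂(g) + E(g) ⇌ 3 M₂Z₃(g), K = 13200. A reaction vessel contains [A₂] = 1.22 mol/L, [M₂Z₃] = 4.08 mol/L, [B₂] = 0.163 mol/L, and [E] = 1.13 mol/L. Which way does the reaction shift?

in the forward direction

Q = [M₂Z₃]³ / ([A₂]³·[B₂]²·[E]) = (4.08)³ / ((1.22)³·(0.163)²·(1.13)) = 1250
Q = 1250 < K = 13200, so the forward reaction proceeds.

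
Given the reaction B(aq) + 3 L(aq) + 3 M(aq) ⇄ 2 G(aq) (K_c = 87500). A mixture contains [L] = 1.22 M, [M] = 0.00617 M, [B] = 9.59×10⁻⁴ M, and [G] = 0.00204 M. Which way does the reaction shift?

to the right

Q_c = [G]² / ([B]·[L]³·[M]³) = (0.00204)² / ((9.59×10⁻⁴)·(1.22)³·(0.00617)³) = 10200
Q_c = 10200 < K_c = 87500, so the forward reaction proceeds.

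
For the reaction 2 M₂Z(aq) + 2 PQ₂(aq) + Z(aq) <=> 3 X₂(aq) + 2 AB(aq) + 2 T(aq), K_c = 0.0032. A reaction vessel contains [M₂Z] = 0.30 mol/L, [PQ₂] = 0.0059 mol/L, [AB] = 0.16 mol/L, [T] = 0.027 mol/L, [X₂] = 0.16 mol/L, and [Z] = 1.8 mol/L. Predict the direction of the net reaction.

in the reverse direction

Q_c = [X₂]³·[AB]²·[T]² / ([M₂Z]²·[PQ₂]²·[Z]) = (0.16)³·(0.16)²·(0.027)² / ((0.30)²·(0.0059)²·(1.8)) = 0.014
Q_c = 0.014 > K_c = 0.0032, so the reverse reaction proceeds.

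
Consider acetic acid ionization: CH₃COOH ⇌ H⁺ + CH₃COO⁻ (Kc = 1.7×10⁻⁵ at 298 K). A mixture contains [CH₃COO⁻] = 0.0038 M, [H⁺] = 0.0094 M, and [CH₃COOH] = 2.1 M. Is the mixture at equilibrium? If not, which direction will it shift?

Qc = [H⁺]·[CH₃COO⁻] / [CH₃COOH] = (0.0094)·(0.0038) / (2.1) = 1.7×10⁻⁵
Qc = 1.7×10⁻⁵ = Kc; the system is at equilibrium.

yes, at equilibrium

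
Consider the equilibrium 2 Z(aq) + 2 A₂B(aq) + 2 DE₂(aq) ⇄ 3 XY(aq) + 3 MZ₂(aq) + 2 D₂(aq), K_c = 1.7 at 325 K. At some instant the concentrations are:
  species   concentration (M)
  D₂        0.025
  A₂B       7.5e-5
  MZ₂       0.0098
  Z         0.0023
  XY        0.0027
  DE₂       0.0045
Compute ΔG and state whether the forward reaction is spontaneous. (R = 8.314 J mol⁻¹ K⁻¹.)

ΔG = 6.55 kJ/mol; the forward reaction is non-spontaneous

Q_c = [XY]³·[MZ₂]³·[D₂]² / ([Z]²·[A₂B]²·[DE₂]²) = (0.0027)³·(0.0098)³·(0.025)² / ((0.0023)²·(7.5e-5)²·(0.0045)²) = 19.2
ΔG = RT ln(Q_c/K_c) = (8.314 J mol⁻¹ K⁻¹)(325 K) × ln(19.2/1.7)
   = (2.702 kJ/mol)(2.424) = 6.55 kJ/mol
ΔG > 0, so the forward reaction is non-spontaneous (proceeds in reverse).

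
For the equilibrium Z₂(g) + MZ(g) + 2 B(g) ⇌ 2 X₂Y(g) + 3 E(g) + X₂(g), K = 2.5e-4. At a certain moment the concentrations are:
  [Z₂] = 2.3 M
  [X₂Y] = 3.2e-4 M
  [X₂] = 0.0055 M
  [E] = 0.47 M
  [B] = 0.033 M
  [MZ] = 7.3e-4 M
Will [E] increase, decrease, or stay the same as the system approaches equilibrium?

increase

Q = [X₂Y]²·[E]³·[X₂] / ([Z₂]·[MZ]·[B]²) = (3.2e-4)²·(0.47)³·(0.0055) / ((2.3)·(7.3e-4)·(0.033)²) = 3.2e-5
Q = 3.2e-5 < K = 2.5e-4: net forward reaction.
E is a product, so it increases.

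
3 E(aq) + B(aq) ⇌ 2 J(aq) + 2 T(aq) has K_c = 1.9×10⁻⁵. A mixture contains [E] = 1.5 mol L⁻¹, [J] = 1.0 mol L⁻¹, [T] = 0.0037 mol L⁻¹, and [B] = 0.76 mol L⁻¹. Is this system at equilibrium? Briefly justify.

no; Q < K, reaction proceeds forward

Q_c = [J]²·[T]² / ([E]³·[B]) = (1.0)²·(0.0037)² / ((1.5)³·(0.76)) = 5.3×10⁻⁶
Q_c = 5.3×10⁻⁶ < K_c = 1.9×10⁻⁵: net forward reaction.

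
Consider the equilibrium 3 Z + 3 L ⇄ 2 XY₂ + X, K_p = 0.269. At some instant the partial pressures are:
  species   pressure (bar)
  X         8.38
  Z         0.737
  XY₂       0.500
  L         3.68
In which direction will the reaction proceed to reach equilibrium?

toward products

Q_p = P(XY₂)²·P(X) / (P(Z)³·P(L)³) = (0.500)²·(8.38) / ((0.737)³·(3.68)³) = 0.105
Q_p = 0.105 < K_p = 0.269, so the forward reaction proceeds.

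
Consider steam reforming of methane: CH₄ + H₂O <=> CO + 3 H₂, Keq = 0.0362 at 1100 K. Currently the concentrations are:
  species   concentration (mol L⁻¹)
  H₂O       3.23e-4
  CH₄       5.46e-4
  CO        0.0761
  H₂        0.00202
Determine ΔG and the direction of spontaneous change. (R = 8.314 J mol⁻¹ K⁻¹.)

Q = [CO]·[H₂]³ / ([CH₄]·[H₂O]) = (0.0761)·(0.00202)³ / ((5.46e-4)·(3.23e-4)) = 0.00356
ΔG = RT ln(Q/Keq) = (8.314 J mol⁻¹ K⁻¹)(1100 K) × ln(0.00356/0.0362)
   = (9.145 kJ/mol)(-2.319) = -21.2 kJ/mol
ΔG < 0, so the forward reaction is spontaneous (proceeds forward).

ΔG = -21.2 kJ/mol; the forward reaction is spontaneous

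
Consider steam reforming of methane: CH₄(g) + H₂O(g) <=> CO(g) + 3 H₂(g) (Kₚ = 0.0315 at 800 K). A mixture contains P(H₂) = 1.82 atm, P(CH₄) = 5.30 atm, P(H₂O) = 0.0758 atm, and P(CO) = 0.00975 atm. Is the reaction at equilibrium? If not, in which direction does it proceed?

Qₚ = P(CO)·P(H₂)³ / (P(CH₄)·P(H₂O)) = (0.00975)·(1.82)³ / ((5.30)·(0.0758)) = 0.146
Qₚ = 0.146 > Kₚ = 0.0315, so the reverse reaction proceeds.

in the reverse direction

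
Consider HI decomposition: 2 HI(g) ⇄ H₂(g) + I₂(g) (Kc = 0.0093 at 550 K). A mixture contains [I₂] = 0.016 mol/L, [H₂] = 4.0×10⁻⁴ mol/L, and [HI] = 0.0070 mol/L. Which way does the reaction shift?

Qc = [H₂]·[I₂] / [HI]² = (4.0×10⁻⁴)·(0.016) / (0.0070)² = 0.13
Qc = 0.13 > Kc = 0.0093, so the reverse reaction proceeds.

to the left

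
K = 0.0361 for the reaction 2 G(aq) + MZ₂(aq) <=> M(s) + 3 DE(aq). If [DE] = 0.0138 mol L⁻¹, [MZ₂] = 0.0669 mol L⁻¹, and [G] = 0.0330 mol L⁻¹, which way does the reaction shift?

neither direction; the system is at equilibrium

(M is a pure solid — omitted from Q.)
Q = [DE]³ / ([G]²·[MZ₂]) = (0.0138)³ / ((0.0330)²·(0.0669)) = 0.0361
Q = 0.0361 = K, so the system is already at equilibrium.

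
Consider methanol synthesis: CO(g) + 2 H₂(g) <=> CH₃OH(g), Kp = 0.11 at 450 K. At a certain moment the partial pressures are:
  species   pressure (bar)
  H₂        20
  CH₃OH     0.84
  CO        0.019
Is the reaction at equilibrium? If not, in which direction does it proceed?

no net change (already at equilibrium)

Qp = P(CH₃OH) / (P(CO)·P(H₂)²) = (0.84) / ((0.019)·(20)²) = 0.11
Qp = 0.11 = Kp, so the system is already at equilibrium.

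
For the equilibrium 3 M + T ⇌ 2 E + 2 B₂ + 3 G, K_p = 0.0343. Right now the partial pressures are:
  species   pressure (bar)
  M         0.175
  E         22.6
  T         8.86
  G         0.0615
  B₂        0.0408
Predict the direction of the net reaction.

Q_p = P(E)²·P(B₂)²·P(G)³ / (P(M)³·P(T)) = (22.6)²·(0.0408)²·(0.0615)³ / ((0.175)³·(8.86)) = 0.00416
Q_p = 0.00416 < K_p = 0.0343, so the forward reaction proceeds.

forward (toward products)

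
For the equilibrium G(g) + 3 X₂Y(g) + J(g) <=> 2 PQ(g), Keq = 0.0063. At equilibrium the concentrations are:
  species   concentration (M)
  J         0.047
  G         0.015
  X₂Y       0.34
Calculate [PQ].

[PQ] = 4.2×10⁻⁴ M

At equilibrium, Keq = [PQ]² / ([G]·[X₂Y]³·[J]) = 0.0063.
([PQ])² / ((0.015)·(0.34)³·(0.047)) = 0.0063
[PQ]² = 1.75×10⁻⁷ ⇒ [PQ] = 4.2×10⁻⁴ M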